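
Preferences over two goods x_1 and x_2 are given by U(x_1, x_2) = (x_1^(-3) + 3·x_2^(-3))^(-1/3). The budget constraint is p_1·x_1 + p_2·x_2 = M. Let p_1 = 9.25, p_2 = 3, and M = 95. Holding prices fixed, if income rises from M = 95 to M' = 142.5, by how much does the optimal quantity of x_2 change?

Δx_2* = 5.7201

MU_x_1 ∝ x_1^(-4), MU_x_2 ∝ 3·x_2^(-4), so MRS = (1/3)·(x_2/x_1)^(4) = p_1/p_2.
Hence x_2/x_1 = (3·p_1/p_2)^(1/(4)), i.e. raised to the 0.25 power.
With the ratio pinned down, the budget gives x_1* = M/(p_1 + p_2·(x_2/x_1)) and x_2* = (x_2/x_1)·x_1*.
Numerically x_2/x_1 = 1.743956, so x_1* = 95/(9.25 + 3·1.743956) = 6.5599 and x_2* = 1.743956·6.5599 = 11.4402.
At M' = 142.5: x_2* = 17.1603. Change: 17.1603 − 11.4402 = 5.7201.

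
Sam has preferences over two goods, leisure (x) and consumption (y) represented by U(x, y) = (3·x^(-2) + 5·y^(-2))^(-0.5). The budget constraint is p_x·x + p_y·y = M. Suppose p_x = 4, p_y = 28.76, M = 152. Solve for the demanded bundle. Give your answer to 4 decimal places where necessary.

Numerically y/x = 0.61429, so x* = 152/(4 + 28.76·0.61429) = 7.0153 and y* = 0.61429·7.0153 = 4.3094.

x* = 7.0153, y* = 4.3094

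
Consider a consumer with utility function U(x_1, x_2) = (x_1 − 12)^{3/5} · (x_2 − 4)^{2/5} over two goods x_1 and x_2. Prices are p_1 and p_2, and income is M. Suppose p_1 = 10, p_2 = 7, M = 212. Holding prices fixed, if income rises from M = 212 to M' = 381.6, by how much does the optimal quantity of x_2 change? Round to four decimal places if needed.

Δx_2* = 9.6914

After buying the subsistence bundle (12, 4), a share 0.6 of the remaining income goes to x_1: x_1* = 12 + 0.6·(M − 12p_1 − 4p_2)/p_1.
Discretionary income = 212 − 12·10 − 4·7 = 64; x_2* = 4 + 0.4·64/7 = 7.6571.
At M' = 381.6: x_2* = 17.3486. Change: 17.3486 − 7.6571 = 9.6914.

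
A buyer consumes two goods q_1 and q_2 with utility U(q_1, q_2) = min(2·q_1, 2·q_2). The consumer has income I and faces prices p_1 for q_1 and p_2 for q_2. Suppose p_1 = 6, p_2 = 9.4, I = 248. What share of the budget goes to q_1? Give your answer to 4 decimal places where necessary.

With perfect complements, no substitution: consume in ratio q_1:q_2 = 2:2.
Budget: p_1·q_1 + p_2·q_1 = I, so (2·p_1 + 2·p_2)·q_1 = 2·I.
Demand: q_1*(p_1,p_2,I) = 2·I/(2·p_1 + 2·p_2), q_2* = 2·I/(2·p_1 + 2·p_2).
Here 2·6 + 2·9.4 = 30.8, giving q_1* = 16.1039 and q_2* = 16.1039.
Expenditure on q_1: 6·16.1039 = 96.6234; share = 0.3896.

share on q_1 = 0.3896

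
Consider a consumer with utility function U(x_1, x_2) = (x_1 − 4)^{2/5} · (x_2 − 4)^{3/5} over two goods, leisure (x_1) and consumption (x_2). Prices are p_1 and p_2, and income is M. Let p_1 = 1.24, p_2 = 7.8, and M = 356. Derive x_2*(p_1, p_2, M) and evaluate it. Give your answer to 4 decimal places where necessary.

Substituting into the budget: x_1* = 4 + 0.4·(M − 4·p_1 − 4·p_2)/p_1, and x_2* = 4 + 0.6·(…)/p_2.
Discretionary income = 356 − 4·1.24 − 4·7.8 = 319.84; x_2* = 4 + 0.6·319.84/7.8 = 28.6031.

x_2* = 28.6031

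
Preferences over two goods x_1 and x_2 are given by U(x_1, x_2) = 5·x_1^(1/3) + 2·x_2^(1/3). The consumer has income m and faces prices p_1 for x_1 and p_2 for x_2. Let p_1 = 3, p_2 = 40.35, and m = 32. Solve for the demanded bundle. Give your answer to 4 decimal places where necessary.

x_1* = 9.9784, x_2* = 0.0512

From the CES first-order condition, (5/2)·(x_2/x_1)^(2/3) = p_1/p_2.
Solve for the ratio: x_2/x_1 = [(2/5)·p_1/p_2]^(1.5).
With the ratio pinned down, the budget gives x_1* = m/(p_1 + p_2·(x_2/x_1)) and x_2* = (x_2/x_1)·x_1*.
Numerically x_2/x_1 = 0.005129, so x_1* = 32/(3 + 40.35·0.005129) = 9.9784 and x_2* = 0.005129·9.9784 = 0.0512.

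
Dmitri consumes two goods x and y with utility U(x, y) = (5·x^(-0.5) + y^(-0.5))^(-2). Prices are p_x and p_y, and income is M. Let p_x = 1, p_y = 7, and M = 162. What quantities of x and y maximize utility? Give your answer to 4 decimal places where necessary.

Numerically y/x = 0.093459, so x* = 162/(1 + 7·0.093459) = 97.9318 and y* = 0.093459·97.9318 = 9.1526.

x* = 97.9318, y* = 9.1526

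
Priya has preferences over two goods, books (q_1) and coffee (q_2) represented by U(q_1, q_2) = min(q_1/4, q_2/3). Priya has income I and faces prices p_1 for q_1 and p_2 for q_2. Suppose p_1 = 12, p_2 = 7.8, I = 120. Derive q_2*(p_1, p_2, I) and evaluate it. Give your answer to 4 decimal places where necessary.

Leontief preferences: the optimum is at the kink where q_1/4 = q_2/3, i.e. q_2 = (3/4)·q_1.
Budget: p_1·q_1 + p_2·(3/4)·q_1 = I, so (4·p_1 + 3·p_2)·q_1 = 4·I.
Demand: q_1*(p_1,p_2,I) = 4·I/(4·p_1 + 3·p_2), q_2* = 3·I/(4·p_1 + 3·p_2).
Here 4·12 + 3·7.8 = 71.4, giving q_2* = 5.042.

q_2* = 5.042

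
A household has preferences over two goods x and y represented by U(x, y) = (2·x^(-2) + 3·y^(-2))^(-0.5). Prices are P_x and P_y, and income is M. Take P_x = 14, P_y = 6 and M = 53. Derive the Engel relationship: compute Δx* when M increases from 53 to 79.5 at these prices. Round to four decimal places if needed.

Numerically y/x = 1.518294, so x* = 53/(14 + 6·1.518294) = 2.2934.
At M' = 79.5: x* = 3.4401. Change: 3.4401 − 2.2934 = 1.1467.

Δx* = 1.1467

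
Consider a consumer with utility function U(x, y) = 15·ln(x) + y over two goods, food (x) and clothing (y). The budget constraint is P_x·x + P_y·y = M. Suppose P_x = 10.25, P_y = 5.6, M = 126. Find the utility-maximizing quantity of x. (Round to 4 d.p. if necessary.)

x* = 8.1951

Set MRS = P_x/P_y: (15/x)/1 = P_x/P_y.
So x*(P_x,P_y) = 15·P_y/P_x, independent of income; and y* = (M − 15·P_y)/P_y.
At the given prices: x* = 15·5.6/10.25 = 8.1951.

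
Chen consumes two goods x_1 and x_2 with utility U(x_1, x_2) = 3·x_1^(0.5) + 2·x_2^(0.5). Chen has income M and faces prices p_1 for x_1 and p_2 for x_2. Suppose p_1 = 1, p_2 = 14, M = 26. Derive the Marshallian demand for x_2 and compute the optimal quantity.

x_2* = 0.0571

MU_x_1 ∝ 3·x_1^(-0.5), MU_x_2 ∝ 2·x_2^(-0.5), so MRS = (3/2)·(x_2/x_1)^(0.5) = p_1/p_2.
Solve for the ratio: x_2/x_1 = [(2/3)·p_1/p_2]^(2).
With the ratio pinned down, the budget gives x_1* = M/(p_1 + p_2·(x_2/x_1)) and x_2* = (x_2/x_1)·x_1*.
Numerically x_2/x_1 = 0.002268, so x_1* = 26/(1 + 14·0.002268) = 25.2 and x_2* = 0.002268·25.2 = 0.0571.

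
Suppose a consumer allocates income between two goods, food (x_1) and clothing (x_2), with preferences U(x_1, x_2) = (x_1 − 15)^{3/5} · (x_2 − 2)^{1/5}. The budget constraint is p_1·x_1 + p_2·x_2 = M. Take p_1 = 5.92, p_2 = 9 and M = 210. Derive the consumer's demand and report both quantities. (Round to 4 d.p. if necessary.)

Discretionary income = 210 − 15·5.92 − 2·9 = 103.2; x_1* = 15 + 0.75·103.2/5.92 = 28.0743; x_2* = 2 + 0.25·103.2/9 = 4.8667.

x_1* = 28.0743, x_2* = 4.8667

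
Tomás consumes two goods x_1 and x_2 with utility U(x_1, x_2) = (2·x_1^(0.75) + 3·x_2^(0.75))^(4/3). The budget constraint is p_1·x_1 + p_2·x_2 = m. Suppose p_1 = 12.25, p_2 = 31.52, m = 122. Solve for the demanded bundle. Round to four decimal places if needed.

x_1* = 7.6776, x_2* = 0.8867

From the CES first-order condition, (2/3)·(x_2/x_1)^(0.25) = p_1/p_2.
Solve for the ratio: x_2/x_1 = [(3/2)·p_1/p_2]^(4).
Substitute x_2 = (x_2/x_1)·x_1 into the budget: x_1* = m/(p_1 + p_2·(x_2/x_1)).
Numerically x_2/x_1 = 0.115495, so x_1* = 122/(12.25 + 31.52·0.115495) = 7.6776 and x_2* = 0.115495·7.6776 = 0.8867.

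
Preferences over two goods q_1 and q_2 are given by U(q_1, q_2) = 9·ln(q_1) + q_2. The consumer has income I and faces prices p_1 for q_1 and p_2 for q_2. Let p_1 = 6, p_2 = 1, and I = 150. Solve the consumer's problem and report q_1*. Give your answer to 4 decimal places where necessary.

At the given prices: q_1* = 9·1/6 = 1.5.

q_1* = 1.5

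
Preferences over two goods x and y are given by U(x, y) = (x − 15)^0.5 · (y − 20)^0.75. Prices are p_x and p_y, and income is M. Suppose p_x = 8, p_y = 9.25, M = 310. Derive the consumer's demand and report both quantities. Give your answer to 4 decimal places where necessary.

Substituting into the budget: x* = 15 + 0.4·(M − 15·p_x − 20·p_y)/p_x, and y* = 20 + 0.6·(…)/p_y.
Discretionary income = 310 − 15·8 − 20·9.25 = 5; x* = 15 + 0.4·5/8 = 15.25; y* = 20 + 0.6·5/9.25 = 20.3243.

x* = 15.25, y* = 20.3243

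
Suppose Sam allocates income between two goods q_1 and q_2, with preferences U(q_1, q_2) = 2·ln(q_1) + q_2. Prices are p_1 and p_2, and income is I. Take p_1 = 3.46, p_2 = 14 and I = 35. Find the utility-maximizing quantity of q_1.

MU_q_1 = 2/q_1, MU_q_2 = 1. Tangency: 2/q_1 = p_1/p_2.
So q_1*(p_1,p_2) = 2·p_2/p_1, independent of income; and q_2* = (I − 2·p_2)/p_2.
At the given prices: q_1* = 2·14/3.46 = 8.0925.

q_1* = 8.0925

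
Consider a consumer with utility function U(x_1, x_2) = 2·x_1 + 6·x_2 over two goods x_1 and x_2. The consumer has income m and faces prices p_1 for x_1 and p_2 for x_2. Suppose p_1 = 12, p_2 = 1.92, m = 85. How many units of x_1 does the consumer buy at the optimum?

x_1* = 0

Perfect substitutes: compare marginal utility per dollar. 2/p_1 vs 6/p_2 → 0.1667 vs 3.125.
x_2 gives more utility per dollar, so spend all income on x_2: x_2* = m/p_2, x_1* = 0.
Numerically: x_1* = 0, x_2* = 44.2708.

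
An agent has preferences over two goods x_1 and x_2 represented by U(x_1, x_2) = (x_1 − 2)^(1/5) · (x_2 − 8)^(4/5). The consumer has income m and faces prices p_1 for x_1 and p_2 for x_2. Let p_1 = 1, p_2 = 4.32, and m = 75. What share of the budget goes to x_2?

share on x_2 = 0.8708

This is Cobb-Douglas in (x_1−2, x_2−8): tangency gives 0.2·p_2·(x_2−8) = 0.8·p_1·(x_1−2).
Substituting into the budget: x_1* = 2 + 0.2·(m − 2·p_1 − 8·p_2)/p_1, and x_2* = 8 + 0.8·(…)/p_2.
Discretionary income = 75 − 2·1 − 8·4.32 = 38.44; x_1* = 2 + 0.2·38.44/1 = 9.688; x_2* = 8 + 0.8·38.44/4.32 = 15.1185.
Expenditure on x_2: 4.32·15.1185 = 65.312; share = 0.8708.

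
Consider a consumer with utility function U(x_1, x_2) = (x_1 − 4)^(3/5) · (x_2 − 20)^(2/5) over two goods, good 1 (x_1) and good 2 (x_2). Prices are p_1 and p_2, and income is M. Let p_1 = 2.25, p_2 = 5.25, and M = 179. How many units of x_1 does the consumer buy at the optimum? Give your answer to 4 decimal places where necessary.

This is Cobb-Douglas in (x_1−4, x_2−20): tangency gives 0.6·p_2·(x_2−20) = 0.4·p_1·(x_1−4).
After buying the subsistence bundle (4, 20), a share 0.6 of the remaining income goes to x_1: x_1* = 4 + 0.6·(M − 4p_1 − 20p_2)/p_1.
Discretionary income = 179 − 4·2.25 − 20·5.25 = 65; x_1* = 4 + 0.6·65/2.25 = 21.3333.

x_1* = 21.3333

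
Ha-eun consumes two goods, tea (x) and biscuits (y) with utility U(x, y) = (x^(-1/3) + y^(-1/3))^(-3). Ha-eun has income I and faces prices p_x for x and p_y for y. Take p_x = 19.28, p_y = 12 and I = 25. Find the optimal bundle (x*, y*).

From the CES first-order condition, (y/x)^(4/3) = p_x/p_y.
Solve for the ratio: y/x = [p_x/p_y]^(0.75).
Substitute y = (y/x)·x into the budget: x* = I/(p_x + p_y·(y/x)).
Numerically y/x = 1.427067, so x* = 25/(19.28 + 12·1.427067) = 0.6867 and y* = 1.427067·0.6867 = 0.98.

x* = 0.6867, y* = 0.98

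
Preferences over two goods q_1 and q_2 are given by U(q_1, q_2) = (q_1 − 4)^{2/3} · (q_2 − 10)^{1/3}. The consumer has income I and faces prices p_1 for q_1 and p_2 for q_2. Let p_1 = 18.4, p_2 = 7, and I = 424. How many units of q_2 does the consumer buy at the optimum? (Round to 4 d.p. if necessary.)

This is Cobb-Douglas in (q_1−4, q_2−10): tangency gives 2/3·p_2·(q_2−10) = 1/3·p_1·(q_1−4).
After buying the subsistence bundle (4, 10), a share 2/3 of the remaining income goes to q_1: q_1* = 4 + 2/3·(I − 4p_1 − 10p_2)/p_1.
Discretionary income = 424 − 4·18.4 − 10·7 = 280.4; q_2* = 10 + 1/3·280.4/7 = 23.3524.

q_2* = 23.3524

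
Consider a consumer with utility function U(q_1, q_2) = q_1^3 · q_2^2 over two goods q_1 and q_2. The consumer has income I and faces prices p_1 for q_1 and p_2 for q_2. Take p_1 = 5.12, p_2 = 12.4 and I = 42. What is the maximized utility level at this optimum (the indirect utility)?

Tangency: MRS = (3/2)·q_2/q_1 = p_1/p_2.
Rearranging, p_2·q_2 = (2/3)·p_1·q_1. Substituting into the budget gives p_1·q_1·(1 + (2/3)) = I.
Demand: q_1*(p_1,p_2,I) = 0.6·I/p_1 and q_2* = 0.4·I/p_2.
At p_1=5.12, p_2=12.4, I=42: q_1* = 0.6·42/5.12 = 4.9219, q_2* = 1.3548.
Utility at the optimum: U(4.9219, 1.3548) = 218.8603.

V = 218.8603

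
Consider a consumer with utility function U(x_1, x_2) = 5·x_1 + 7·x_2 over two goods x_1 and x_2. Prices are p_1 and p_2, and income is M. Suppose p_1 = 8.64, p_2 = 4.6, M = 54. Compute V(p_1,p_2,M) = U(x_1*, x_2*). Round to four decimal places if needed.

Linear utility — the consumer picks whichever good has higher MU/price: 5/8.64 = 0.5787 vs 7/4.6 = 1.5217.
x_2 gives more utility per dollar, so spend all income on x_2: x_2* = M/p_2, x_1* = 0.
Numerically: x_1* = 0, x_2* = 11.7391.
Utility at the optimum: U(0, 11.7391) = 82.1739.

V = 82.1739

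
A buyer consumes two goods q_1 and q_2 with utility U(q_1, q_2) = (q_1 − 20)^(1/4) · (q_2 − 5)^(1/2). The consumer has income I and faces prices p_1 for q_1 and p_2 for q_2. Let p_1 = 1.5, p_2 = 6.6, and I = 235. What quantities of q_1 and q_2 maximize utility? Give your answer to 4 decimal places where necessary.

Let q_1' = q_1−20, q_2' = q_2−5. MRS = (1/2)·q_2'/q_1' = p_1/p_2.
Substituting into the budget: q_1* = 20 + 1/3·(I − 20·p_1 − 5·p_2)/p_1, and q_2* = 5 + 2/3·(…)/p_2.
Discretionary income = 235 − 20·1.5 − 5·6.6 = 172; q_1* = 20 + 1/3·172/1.5 = 58.2222; q_2* = 5 + 2/3·172/6.6 = 22.3737.

q_1* = 58.2222, q_2* = 22.3737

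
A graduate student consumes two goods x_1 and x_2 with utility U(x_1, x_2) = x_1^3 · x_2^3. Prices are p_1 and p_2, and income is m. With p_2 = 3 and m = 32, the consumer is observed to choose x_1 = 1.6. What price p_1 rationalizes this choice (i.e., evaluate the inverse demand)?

MU_x_1/MU_x_2 = (3·x_2)/(3·x_1); tangency sets this equal to p_1/p_2.
Rearranging, p_2·x_2 = p_1·x_1. Substituting into the budget gives p_1·x_1·(1 + 1) = m.
Demand: x_1*(p_1,p_2,m) = 0.5·m/p_1 and x_2* = 0.5·m/p_2.
Set x_1* = 1.6 in the demand function and solve for p_1: p_1 = 10.

p_1 = 10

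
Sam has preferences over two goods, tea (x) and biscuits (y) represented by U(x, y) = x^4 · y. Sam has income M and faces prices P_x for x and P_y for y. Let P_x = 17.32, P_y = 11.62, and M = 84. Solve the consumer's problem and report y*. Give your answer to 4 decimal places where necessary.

y* = 1.4458

MU_x/MU_y = (4·y)/(x); tangency sets this equal to P_x/P_y.
So 4·P_y·y = P_x·x; combined with the budget, a share 0.8 of income goes to x.
Demand: x*(P_x,P_y,M) = 0.8·M/P_x and y* = 0.2·M/P_y.
At P_x=17.32, P_y=11.62, M=84: y* = 0.2·84/11.62 = 1.4458.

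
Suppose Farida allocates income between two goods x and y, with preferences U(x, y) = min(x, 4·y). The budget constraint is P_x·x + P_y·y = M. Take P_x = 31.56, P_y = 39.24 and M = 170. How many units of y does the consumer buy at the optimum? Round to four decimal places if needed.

y* = 1.0273

With perfect complements, no substitution: consume in ratio x:y = 4:1.
Budget: P_x·x + P_y·(1/4)·x = M, so (4·P_x + P_y)·x = 4·M.
Demand: x*(P_x,P_y,M) = 4·M/(4·P_x + P_y), y* = M/(4·P_x + P_y).
Here 4·31.56 + 39.24 = 165.48, giving y* = 1.0273.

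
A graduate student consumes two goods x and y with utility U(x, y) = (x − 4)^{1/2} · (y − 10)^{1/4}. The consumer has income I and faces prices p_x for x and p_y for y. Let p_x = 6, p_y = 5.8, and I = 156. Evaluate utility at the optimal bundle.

Let x' = x−4, y' = y−10. MRS = 2·y'/x' = p_x/p_y.
After buying the subsistence bundle (4, 10), a share 2/3 of the remaining income goes to x: x* = 4 + 2/3·(I − 4p_x − 10p_y)/p_x.
Discretionary income = 156 − 4·6 − 10·5.8 = 74; x* = 4 + 2/3·74/6 = 12.2222; y* = 10 + 1/3·74/5.8 = 14.2529.
Utility at the optimum: U(12.2222, 14.2529) = 4.1178.

V = 4.1178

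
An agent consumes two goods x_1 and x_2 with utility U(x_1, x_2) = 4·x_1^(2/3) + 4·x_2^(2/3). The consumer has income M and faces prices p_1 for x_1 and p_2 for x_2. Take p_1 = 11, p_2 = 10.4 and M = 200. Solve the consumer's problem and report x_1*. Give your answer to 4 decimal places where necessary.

x_1* = 8.5815

MU_x_1 ∝ 4·x_1^(-1/3), MU_x_2 ∝ 4·x_2^(-1/3), so MRS = (x_2/x_1)^(1/3) = p_1/p_2.
Hence x_2/x_1 = (p_1/p_2)^(1/(1/3)), i.e. raised to the 3 power.
With the ratio pinned down, the budget gives x_1* = M/(p_1 + p_2·(x_2/x_1)) and x_2* = (x_2/x_1)·x_1*.
Numerically x_2/x_1 = 1.183254, so x_1* = 200/(11 + 10.4·1.183254) = 8.5815.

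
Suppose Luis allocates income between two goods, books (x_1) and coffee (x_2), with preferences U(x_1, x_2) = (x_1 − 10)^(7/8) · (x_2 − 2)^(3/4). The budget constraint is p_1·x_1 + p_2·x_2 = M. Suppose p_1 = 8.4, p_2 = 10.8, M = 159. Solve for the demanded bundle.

After buying the subsistence bundle (10, 2), a share 7/13 of the remaining income goes to x_1: x_1* = 10 + 7/13·(M − 10p_1 − 2p_2)/p_1.
Discretionary income = 159 − 10·8.4 − 2·10.8 = 53.4; x_1* = 10 + 7/13·53.4/8.4 = 13.4231; x_2* = 2 + 6/13·53.4/10.8 = 4.2821.

x_1* = 13.4231, x_2* = 4.2821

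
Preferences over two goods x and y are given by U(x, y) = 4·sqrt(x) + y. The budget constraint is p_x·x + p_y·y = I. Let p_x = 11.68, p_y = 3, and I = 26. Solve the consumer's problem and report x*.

Solve: √x = 2·p_y/p_x, so x*(p_x,p_y) = (2·p_y/p_x)², and y* = (I − p_x·x*)/p_y.
Plugging in: x* = (2·3/11.68)² = 0.2639.

x* = 0.2639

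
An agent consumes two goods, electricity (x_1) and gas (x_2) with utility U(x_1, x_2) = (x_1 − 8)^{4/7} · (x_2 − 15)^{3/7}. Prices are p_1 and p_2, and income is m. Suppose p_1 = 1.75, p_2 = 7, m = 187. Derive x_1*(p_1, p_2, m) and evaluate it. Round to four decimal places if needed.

x_1* = 30.2041

MRS = (4/3)·(x_2−15)/(x_1−8). Tangency with p_1/p_2 gives x_2−15 = (3/4)·(p_1/p_2)·(x_1−8).
After buying the subsistence bundle (8, 15), a share 4/7 of the remaining income goes to x_1: x_1* = 8 + 4/7·(m − 8p_1 − 15p_2)/p_1.
Discretionary income = 187 − 8·1.75 − 15·7 = 68; x_1* = 8 + 4/7·68/1.75 = 30.2041.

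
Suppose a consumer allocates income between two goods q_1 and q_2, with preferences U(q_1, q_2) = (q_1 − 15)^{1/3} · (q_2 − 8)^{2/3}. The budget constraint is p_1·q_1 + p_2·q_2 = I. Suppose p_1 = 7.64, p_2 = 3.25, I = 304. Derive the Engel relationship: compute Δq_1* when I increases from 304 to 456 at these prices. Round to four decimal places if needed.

Discretionary income = 304 − 15·7.64 − 8·3.25 = 163.4; q_1* = 15 + 1/3·163.4/7.64 = 22.1291.
At I' = 456: q_1* = 28.7609. Change: 28.7609 − 22.1291 = 6.6318.

Δq_1* = 6.6318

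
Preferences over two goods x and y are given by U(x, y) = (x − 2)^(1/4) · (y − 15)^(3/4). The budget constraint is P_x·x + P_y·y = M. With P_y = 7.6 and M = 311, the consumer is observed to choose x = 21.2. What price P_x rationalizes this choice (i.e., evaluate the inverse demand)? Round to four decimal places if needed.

MRS = (1/3)·(y−15)/(x−2). Tangency with P_x/P_y gives y−15 = 3·(P_x/P_y)·(x−2).
Substituting into the budget: x* = 2 + 0.25·(M − 2·P_x − 15·P_y)/P_x, and y* = 15 + 0.75·(…)/P_y.
Set x* = 21.2 in the demand function and solve for P_x: P_x = 2.5.

P_x = 2.5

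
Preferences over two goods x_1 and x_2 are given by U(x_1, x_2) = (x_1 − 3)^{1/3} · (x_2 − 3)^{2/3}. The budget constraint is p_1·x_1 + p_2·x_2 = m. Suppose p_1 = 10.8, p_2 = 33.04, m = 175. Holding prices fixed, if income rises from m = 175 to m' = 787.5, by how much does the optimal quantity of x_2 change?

Δx_2* = 12.3588

Let x_1' = x_1−3, x_2' = x_2−3. MRS = (1/2)·x_2'/x_1' = p_1/p_2.
Substituting into the budget: x_1* = 3 + 1/3·(m − 3·p_1 − 3·p_2)/p_1, and x_2* = 3 + 2/3·(…)/p_2.
Discretionary income = 175 − 3·10.8 − 3·33.04 = 43.48; x_2* = 3 + 2/3·43.48/33.04 = 3.8773.
At m' = 787.5: x_2* = 16.2361. Change: 16.2361 − 3.8773 = 12.3588.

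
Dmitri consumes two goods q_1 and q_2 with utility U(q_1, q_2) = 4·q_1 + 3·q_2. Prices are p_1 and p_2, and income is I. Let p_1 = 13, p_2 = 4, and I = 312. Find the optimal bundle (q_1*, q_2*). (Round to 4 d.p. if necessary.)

q_1* = 0, q_2* = 78

Perfect substitutes: compare marginal utility per dollar. 4/p_1 vs 3/p_2 → 0.3077 vs 0.75.
q_2 gives more utility per dollar, so spend all income on q_2: q_2* = I/p_2, q_1* = 0.
Numerically: q_1* = 0, q_2* = 78.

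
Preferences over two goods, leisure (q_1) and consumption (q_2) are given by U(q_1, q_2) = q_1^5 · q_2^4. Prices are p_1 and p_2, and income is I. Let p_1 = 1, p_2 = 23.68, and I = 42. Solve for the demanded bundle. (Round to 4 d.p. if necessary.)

q_1* = 23.3333, q_2* = 0.7883

The MRS is (5/4)·q_2/q_1. Set MRS = p_1/p_2.
So 5·p_2·q_2 = 4·p_1·q_1; combined with the budget, a share 5/9 of income goes to q_1.
Demand: q_1*(p_1,p_2,I) = 5/9·I/p_1 and q_2* = 4/9·I/p_2.
At p_1=1, p_2=23.68, I=42: q_1* = 5/9·42/1 = 23.3333, q_2* = 0.7883.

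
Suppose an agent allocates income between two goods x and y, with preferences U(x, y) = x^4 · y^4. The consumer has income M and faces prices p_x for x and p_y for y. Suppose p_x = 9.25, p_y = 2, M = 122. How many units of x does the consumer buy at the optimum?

Demand: x*(p_x,p_y,M) = 0.5·M/p_x and y* = 0.5·M/p_y.
At p_x=9.25, p_y=2, M=122: x* = 0.5·122/9.25 = 6.5946.

x* = 6.5946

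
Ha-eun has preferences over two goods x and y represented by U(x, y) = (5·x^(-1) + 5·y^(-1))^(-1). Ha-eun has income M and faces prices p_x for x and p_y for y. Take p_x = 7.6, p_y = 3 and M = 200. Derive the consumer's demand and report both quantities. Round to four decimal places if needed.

x* = 16.1617, y* = 25.7237

MU_x ∝ 5·x^(-2), MU_y ∝ 5·y^(-2), so MRS = (y/x)^(2) = p_x/p_y.
Solve for the ratio: y/x = [p_x/p_y]^(0.5).
Substitute y = (y/x)·x into the budget: x* = M/(p_x + p_y·(y/x)).
Numerically y/x = 1.591645, so x* = 200/(7.6 + 3·1.591645) = 16.1617 and y* = 1.591645·16.1617 = 25.7237.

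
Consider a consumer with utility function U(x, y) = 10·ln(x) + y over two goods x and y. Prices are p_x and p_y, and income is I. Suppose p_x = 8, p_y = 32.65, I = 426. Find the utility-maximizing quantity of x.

MU_x = 10/x, MU_y = 1. Tangency: 10/x = p_x/p_y.
So x*(p_x,p_y) = 10·p_y/p_x, independent of income; and y* = (I − 10·p_y)/p_y.
At the given prices: x* = 10·32.65/8 = 40.8125.

x* = 40.8125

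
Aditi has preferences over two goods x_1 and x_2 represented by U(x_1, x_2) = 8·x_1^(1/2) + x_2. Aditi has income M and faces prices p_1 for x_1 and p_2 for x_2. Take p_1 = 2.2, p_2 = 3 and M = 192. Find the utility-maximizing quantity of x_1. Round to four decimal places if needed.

x_1* = 29.7521

MU_x_1 = 4/√x_1, MU_x_2 = 1. Tangency: 4/√x_1 = p_1/p_2.
Solve: √x_1 = 4·p_2/p_1, so x_1*(p_1,p_2) = (4·p_2/p_1)², and x_2* = (M − p_1·x_1*)/p_2.
Plugging in: x_1* = (4·3/2.2)² = 29.7521.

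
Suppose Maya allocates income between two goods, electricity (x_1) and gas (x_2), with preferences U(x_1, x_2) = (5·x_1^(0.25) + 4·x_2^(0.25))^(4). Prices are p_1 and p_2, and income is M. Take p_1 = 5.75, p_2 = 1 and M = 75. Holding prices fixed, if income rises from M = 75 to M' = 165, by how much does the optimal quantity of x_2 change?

From the CES first-order condition, (5/4)·(x_2/x_1)^(0.75) = p_1/p_2.
Hence x_2/x_1 = ((4/5)·p_1/p_2)^(1/(0.75)), i.e. raised to the 4/3 power.
With the ratio pinned down, the budget gives x_1* = M/(p_1 + p_2·(x_2/x_1)) and x_2* = (x_2/x_1)·x_1*.
Numerically x_2/x_1 = 7.650276, so x_1* = 75/(5.75 + 1·7.650276) = 5.5969 and x_2* = 7.650276·5.5969 = 42.8178.
At M' = 165: x_2* = 94.1992. Change: 94.1992 − 42.8178 = 51.3814.

Δx_2* = 51.3814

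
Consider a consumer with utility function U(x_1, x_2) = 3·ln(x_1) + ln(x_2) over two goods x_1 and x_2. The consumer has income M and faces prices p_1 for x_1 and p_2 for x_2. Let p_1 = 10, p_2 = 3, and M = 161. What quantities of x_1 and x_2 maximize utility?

x_1* = 12.075, x_2* = 13.4167

The MRS is 3·x_2/x_1. Set MRS = p_1/p_2.
Rearranging, p_2·x_2 = (1/3)·p_1·x_1. Substituting into the budget gives p_1·x_1·(1 + (1/3)) = M.
Demand: x_1*(p_1,p_2,M) = 0.75·M/p_1 and x_2* = 0.25·M/p_2.
At p_1=10, p_2=3, M=161: x_1* = 0.75·161/10 = 12.075, x_2* = 13.4167.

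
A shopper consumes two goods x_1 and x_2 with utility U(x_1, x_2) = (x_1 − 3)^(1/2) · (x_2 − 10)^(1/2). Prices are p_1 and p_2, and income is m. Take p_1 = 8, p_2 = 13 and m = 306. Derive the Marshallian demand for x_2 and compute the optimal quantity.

Let x_1' = x_1−3, x_2' = x_2−10. MRS = x_2'/x_1' = p_1/p_2.
Substituting into the budget: x_1* = 3 + 0.5·(m − 3·p_1 − 10·p_2)/p_1, and x_2* = 10 + 0.5·(…)/p_2.
Discretionary income = 306 − 3·8 − 10·13 = 152; x_2* = 10 + 0.5·152/13 = 15.8462.

x_2* = 15.8462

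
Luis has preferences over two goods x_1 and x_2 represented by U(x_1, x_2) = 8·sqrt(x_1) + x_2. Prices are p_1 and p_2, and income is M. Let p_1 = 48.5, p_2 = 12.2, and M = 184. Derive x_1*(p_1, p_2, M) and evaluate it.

Solve: √x_1 = 4·p_2/p_1, so x_1*(p_1,p_2) = (4·p_2/p_1)², and x_2* = (M − p_1·x_1*)/p_2.
Plugging in: x_1* = (4·12.2/48.5)² = 1.0124.

x_1* = 1.0124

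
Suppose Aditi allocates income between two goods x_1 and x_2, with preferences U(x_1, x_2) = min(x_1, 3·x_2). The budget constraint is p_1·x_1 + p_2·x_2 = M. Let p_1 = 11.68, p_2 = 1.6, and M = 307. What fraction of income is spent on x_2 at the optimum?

share on x_2 = 0.0437

With perfect complements, no substitution: consume in ratio x_1:x_2 = 3:1.
Budget: p_1·x_1 + p_2·(1/3)·x_1 = M, so (3·p_1 + p_2)·x_1 = 3·M.
Demand: x_1*(p_1,p_2,M) = 3·M/(3·p_1 + p_2), x_2* = M/(3·p_1 + p_2).
Here 3·11.68 + 1.6 = 36.64, giving x_1* = 25.1365 and x_2* = 8.3788.
Expenditure on x_2: 1.6·8.3788 = 13.4061; share = 0.0437.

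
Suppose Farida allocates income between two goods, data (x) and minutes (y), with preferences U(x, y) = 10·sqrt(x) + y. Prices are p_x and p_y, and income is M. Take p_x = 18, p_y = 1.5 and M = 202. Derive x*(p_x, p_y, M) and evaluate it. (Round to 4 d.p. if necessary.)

x* = 0.1736

Set MRS = p_x/p_y: 5·x^(−1/2) = p_x/p_y.
Solve: √x = 5·p_y/p_x, so x*(p_x,p_y) = (5·p_y/p_x)², and y* = (M − p_x·x*)/p_y.
Plugging in: x* = (5·1.5/18)² = 0.1736.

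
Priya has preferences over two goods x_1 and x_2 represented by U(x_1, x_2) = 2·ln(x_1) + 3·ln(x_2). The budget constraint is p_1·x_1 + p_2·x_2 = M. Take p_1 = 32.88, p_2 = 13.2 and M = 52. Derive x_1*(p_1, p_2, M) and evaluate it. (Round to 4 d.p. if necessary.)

Demand: x_1*(p_1,p_2,M) = 0.4·M/p_1 and x_2* = 0.6·M/p_2.
At p_1=32.88, p_2=13.2, M=52: x_1* = 0.4·52/32.88 = 0.6326.

x_1* = 0.6326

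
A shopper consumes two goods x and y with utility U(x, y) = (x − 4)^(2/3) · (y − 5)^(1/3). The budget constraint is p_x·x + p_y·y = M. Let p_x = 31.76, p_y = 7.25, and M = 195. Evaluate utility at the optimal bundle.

V = 0.8644

This is Cobb-Douglas in (x−4, y−5): tangency gives 2/3·p_y·(y−5) = 1/3·p_x·(x−4).
After buying the subsistence bundle (4, 5), a share 2/3 of the remaining income goes to x: x* = 4 + 2/3·(M − 4p_x − 5p_y)/p_x.
Discretionary income = 195 − 4·31.76 − 5·7.25 = 31.71; x* = 4 + 2/3·31.71/31.76 = 4.6656; y* = 5 + 1/3·31.71/7.25 = 6.4579.
Utility at the optimum: U(4.6656, 6.4579) = 0.8644.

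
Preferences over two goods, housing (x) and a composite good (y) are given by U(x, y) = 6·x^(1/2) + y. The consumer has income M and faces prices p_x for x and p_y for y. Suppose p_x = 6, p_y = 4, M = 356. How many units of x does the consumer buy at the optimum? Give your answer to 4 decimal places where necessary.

Set MRS = p_x/p_y: 3·x^(−1/2) = p_x/p_y.
Thus x* = (3·p_y/p_x)² — independent of M — with the rest of income spent on y.
Plugging in: x* = (3·4/6)² = 4.

x* = 4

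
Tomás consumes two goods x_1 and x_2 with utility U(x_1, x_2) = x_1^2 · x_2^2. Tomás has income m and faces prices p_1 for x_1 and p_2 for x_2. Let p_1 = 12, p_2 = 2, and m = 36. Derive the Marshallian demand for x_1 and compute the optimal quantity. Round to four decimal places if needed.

x_1* = 1.5

MU_x_1/MU_x_2 = (2·x_2)/(2·x_1); tangency sets this equal to p_1/p_2.
So 2·p_2·x_2 = 2·p_1·x_1; combined with the budget, a share 0.5 of income goes to x_1.
Demand: x_1*(p_1,p_2,m) = 0.5·m/p_1 and x_2* = 0.5·m/p_2.
At p_1=12, p_2=2, m=36: x_1* = 0.5·36/12 = 1.5.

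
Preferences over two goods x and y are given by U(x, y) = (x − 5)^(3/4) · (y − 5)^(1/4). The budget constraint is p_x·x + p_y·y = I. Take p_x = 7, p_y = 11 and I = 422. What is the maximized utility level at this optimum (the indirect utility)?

V = 24.1406

MRS = 3·(y−5)/(x−5). Tangency with p_x/p_y gives y−5 = (1/3)·(p_x/p_y)·(x−5).
After buying the subsistence bundle (5, 5), a share 0.75 of the remaining income goes to x: x* = 5 + 0.75·(I − 5p_x − 5p_y)/p_x.
Discretionary income = 422 − 5·7 − 5·11 = 332; x* = 5 + 0.75·332/7 = 40.5714; y* = 5 + 0.25·332/11 = 12.5455.
Utility at the optimum: U(40.5714, 12.5455) = 24.1406.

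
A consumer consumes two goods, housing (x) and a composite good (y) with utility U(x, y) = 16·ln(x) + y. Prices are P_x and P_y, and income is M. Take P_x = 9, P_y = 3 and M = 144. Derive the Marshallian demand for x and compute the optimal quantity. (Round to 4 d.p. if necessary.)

x* = 5.3333

MU_x = 16/x, MU_y = 1. Tangency: 16/x = P_x/P_y.
So x*(P_x,P_y) = 16·P_y/P_x, independent of income; and y* = (M − 16·P_y)/P_y.
At the given prices: x* = 16·3/9 = 5.3333.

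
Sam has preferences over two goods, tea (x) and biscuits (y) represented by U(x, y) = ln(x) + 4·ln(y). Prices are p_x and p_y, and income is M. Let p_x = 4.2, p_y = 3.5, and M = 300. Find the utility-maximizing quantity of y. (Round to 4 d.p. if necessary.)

The MRS is (1/4)·y/x. Set MRS = p_x/p_y.
Rearranging, p_y·y = 4·p_x·x. Substituting into the budget gives p_x·x·(1 + 4) = M.
Demand: x*(p_x,p_y,M) = 0.2·M/p_x and y* = 0.8·M/p_y.
At p_x=4.2, p_y=3.5, M=300: y* = 0.8·300/3.5 = 68.5714.

y* = 68.5714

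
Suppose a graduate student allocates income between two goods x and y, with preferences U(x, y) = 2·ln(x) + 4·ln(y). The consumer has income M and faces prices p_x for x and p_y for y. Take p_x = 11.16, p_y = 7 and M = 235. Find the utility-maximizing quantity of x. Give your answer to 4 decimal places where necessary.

x* = 7.0191

Demand: x*(p_x,p_y,M) = 1/3·M/p_x and y* = 2/3·M/p_y.
At p_x=11.16, p_y=7, M=235: x* = 1/3·235/11.16 = 7.0191.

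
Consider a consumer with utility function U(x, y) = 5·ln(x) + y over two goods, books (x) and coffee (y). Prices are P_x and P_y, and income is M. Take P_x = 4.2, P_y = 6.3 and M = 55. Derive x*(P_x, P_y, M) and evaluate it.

x* = 7.5

MU_x = 5/x, MU_y = 1. Tangency: 5/x = P_x/P_y.
So x*(P_x,P_y) = 5·P_y/P_x, independent of income; and y* = (M − 5·P_y)/P_y.
At the given prices: x* = 5·6.3/4.2 = 7.5.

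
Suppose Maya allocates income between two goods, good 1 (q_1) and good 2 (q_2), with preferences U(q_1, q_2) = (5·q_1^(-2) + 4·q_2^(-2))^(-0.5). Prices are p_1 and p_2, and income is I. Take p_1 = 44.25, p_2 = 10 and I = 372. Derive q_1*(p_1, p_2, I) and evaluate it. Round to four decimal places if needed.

Substitute q_2 = (q_2/q_1)·q_1 into the budget: q_1* = I/(p_1 + p_2·(q_2/q_1)).
Numerically q_2/q_1 = 1.524057, so q_1* = 372/(44.25 + 10·1.524057) = 6.2531.

q_1* = 6.2531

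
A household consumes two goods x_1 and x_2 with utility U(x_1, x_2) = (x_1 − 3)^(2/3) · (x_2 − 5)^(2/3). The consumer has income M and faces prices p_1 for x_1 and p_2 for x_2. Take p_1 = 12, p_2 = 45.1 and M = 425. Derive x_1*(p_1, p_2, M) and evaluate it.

x_1* = 9.8125

MRS = (x_2−5)/(x_1−3). Tangency with p_1/p_2 gives x_2−5 = (p_1/p_2)·(x_1−3).
After buying the subsistence bundle (3, 5), a share 0.5 of the remaining income goes to x_1: x_1* = 3 + 0.5·(M − 3p_1 − 5p_2)/p_1.
Discretionary income = 425 − 3·12 − 5·45.1 = 163.5; x_1* = 3 + 0.5·163.5/12 = 9.8125.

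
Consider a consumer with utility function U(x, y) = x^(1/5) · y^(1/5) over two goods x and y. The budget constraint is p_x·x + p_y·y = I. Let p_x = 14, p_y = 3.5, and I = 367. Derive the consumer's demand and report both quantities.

x* = 13.1071, y* = 52.4286

Demand: x*(p_x,p_y,I) = 0.5·I/p_x and y* = 0.5·I/p_y.
At p_x=14, p_y=3.5, I=367: x* = 0.5·367/14 = 13.1071, y* = 52.4286.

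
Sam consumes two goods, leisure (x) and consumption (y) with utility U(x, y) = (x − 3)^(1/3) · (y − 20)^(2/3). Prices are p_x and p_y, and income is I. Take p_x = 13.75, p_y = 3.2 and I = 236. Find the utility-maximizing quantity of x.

Substituting into the budget: x* = 3 + 1/3·(I − 3·p_x − 20·p_y)/p_x, and y* = 20 + 2/3·(…)/p_y.
Discretionary income = 236 − 3·13.75 − 20·3.2 = 130.75; x* = 3 + 1/3·130.75/13.75 = 6.1697.

x* = 6.1697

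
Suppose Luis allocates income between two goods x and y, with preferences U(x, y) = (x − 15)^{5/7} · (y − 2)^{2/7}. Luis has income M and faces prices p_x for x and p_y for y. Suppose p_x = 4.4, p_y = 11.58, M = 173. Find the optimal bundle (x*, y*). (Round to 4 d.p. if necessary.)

Substituting into the budget: x* = 15 + 5/7·(M − 15·p_x − 2·p_y)/p_x, and y* = 2 + 2/7·(…)/p_y.
Discretionary income = 173 − 15·4.4 − 2·11.58 = 83.84; x* = 15 + 5/7·83.84/4.4 = 28.6104; y* = 2 + 2/7·83.84/11.58 = 4.0686.

x* = 28.6104, y* = 4.0686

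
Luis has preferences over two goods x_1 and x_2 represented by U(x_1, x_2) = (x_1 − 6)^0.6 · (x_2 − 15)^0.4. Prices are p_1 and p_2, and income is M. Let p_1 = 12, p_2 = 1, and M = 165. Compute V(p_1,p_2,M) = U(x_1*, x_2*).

Discretionary income = 165 − 6·12 − 15·1 = 78; x_1* = 6 + 0.6·78/12 = 9.9; x_2* = 15 + 0.4·78/1 = 46.2.
Utility at the optimum: U(9.9, 46.2) = 8.9598.

V = 8.9598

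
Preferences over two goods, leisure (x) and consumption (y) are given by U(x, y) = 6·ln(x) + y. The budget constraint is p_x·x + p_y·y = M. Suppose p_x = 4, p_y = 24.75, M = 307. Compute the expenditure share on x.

share on x = 0.4837

Set MRS = p_x/p_y: (6/x)/1 = p_x/p_y.
So x*(p_x,p_y) = 6·p_y/p_x, independent of income; and y* = (M − 6·p_y)/p_y.
At the given prices: x* = 6·24.75/4 = 37.125, and y* = 6.404.
Expenditure on x: 4·37.125 = 148.5; share = 0.4837.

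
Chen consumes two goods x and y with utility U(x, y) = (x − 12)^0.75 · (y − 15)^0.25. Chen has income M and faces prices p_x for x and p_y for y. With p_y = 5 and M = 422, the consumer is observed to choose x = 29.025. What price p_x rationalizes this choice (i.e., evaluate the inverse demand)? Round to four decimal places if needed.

p_x = 10

MRS = 3·(y−15)/(x−12). Tangency with p_x/p_y gives y−15 = (1/3)·(p_x/p_y)·(x−12).
After buying the subsistence bundle (12, 15), a share 0.75 of the remaining income goes to x: x* = 12 + 0.75·(M − 12p_x − 15p_y)/p_x.
Set x* = 29.025 in the demand function and solve for p_x: p_x = 10.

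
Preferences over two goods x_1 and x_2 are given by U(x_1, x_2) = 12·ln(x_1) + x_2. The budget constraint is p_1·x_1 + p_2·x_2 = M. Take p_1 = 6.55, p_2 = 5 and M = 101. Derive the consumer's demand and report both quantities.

MU_x_1 = 12/x_1, MU_x_2 = 1. Tangency: 12/x_1 = p_1/p_2.
So x_1*(p_1,p_2) = 12·p_2/p_1, independent of income; and x_2* = (M − 12·p_2)/p_2.
At the given prices: x_1* = 12·5/6.55 = 9.1603, and x_2* = 8.2.

x_1* = 9.1603, x_2* = 8.2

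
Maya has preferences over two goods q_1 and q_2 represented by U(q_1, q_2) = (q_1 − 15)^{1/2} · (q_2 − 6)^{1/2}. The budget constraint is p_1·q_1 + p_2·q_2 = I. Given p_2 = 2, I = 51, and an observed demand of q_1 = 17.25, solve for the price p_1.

MRS = (q_2−6)/(q_1−15). Tangency with p_1/p_2 gives q_2−6 = (p_1/p_2)·(q_1−15).
Substituting into the budget: q_1* = 15 + 0.5·(I − 15·p_1 − 6·p_2)/p_1, and q_2* = 6 + 0.5·(…)/p_2.
Set q_1* = 17.25 in the demand function and solve for p_1: p_1 = 2.

p_1 = 2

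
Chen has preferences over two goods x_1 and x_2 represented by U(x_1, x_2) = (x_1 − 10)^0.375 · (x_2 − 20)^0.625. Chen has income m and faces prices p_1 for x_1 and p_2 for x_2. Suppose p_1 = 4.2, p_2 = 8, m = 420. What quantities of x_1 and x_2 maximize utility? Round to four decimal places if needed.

x_1* = 29.4643, x_2* = 37.0312

Let x_1' = x_1−10, x_2' = x_2−20. MRS = (3/5)·x_2'/x_1' = p_1/p_2.
Substituting into the budget: x_1* = 10 + 0.375·(m − 10·p_1 − 20·p_2)/p_1, and x_2* = 20 + 0.625·(…)/p_2.
Discretionary income = 420 − 10·4.2 − 20·8 = 218; x_1* = 10 + 0.375·218/4.2 = 29.4643; x_2* = 20 + 0.625·218/8 = 37.0312.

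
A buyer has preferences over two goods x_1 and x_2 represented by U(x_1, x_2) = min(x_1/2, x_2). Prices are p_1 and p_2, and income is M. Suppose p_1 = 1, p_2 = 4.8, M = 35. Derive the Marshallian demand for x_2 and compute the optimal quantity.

x_2* = 5.1471

With perfect complements, no substitution: consume in ratio x_1:x_2 = 2:1.
Budget: p_1·x_1 + p_2·(1/2)·x_1 = M, so (2·p_1 + p_2)·x_1 = 2·M.
Demand: x_1*(p_1,p_2,M) = 2·M/(2·p_1 + p_2), x_2* = M/(2·p_1 + p_2).
Here 2·1 + 4.8 = 6.8, giving x_2* = 5.1471.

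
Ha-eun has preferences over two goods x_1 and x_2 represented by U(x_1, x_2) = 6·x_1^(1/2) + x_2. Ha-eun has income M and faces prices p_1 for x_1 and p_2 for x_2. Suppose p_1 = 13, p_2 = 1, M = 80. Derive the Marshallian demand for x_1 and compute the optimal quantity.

x_1* = 0.0533

MU_x_1 = 3/√x_1, MU_x_2 = 1. Tangency: 3/√x_1 = p_1/p_2.
Solve: √x_1 = 3·p_2/p_1, so x_1*(p_1,p_2) = (3·p_2/p_1)², and x_2* = (M − p_1·x_1*)/p_2.
Plugging in: x_1* = (3·1/13)² = 0.0533.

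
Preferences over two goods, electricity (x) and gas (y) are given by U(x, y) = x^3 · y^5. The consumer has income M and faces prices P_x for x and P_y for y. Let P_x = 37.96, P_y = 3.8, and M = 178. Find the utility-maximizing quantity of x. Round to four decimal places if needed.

The MRS is (3/5)·y/x. Set MRS = P_x/P_y.
So 3·P_y·y = 5·P_x·x; combined with the budget, a share 0.375 of income goes to x.
Demand: x*(P_x,P_y,M) = 0.375·M/P_x and y* = 0.625·M/P_y.
At P_x=37.96, P_y=3.8, M=178: x* = 0.375·178/37.96 = 1.7584.

x* = 1.7584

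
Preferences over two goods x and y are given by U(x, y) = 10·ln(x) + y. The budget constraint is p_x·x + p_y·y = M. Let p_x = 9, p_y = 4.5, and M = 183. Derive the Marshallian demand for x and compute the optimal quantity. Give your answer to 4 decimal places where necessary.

Set MRS = p_x/p_y: (10/x)/1 = p_x/p_y.
So x*(p_x,p_y) = 10·p_y/p_x, independent of income; and y* = (M − 10·p_y)/p_y.
At the given prices: x* = 10·4.5/9 = 5.

x* = 5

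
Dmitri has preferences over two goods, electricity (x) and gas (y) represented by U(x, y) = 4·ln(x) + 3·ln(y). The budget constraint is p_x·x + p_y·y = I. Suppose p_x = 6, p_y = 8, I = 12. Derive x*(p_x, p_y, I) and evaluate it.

The MRS is (4/3)·y/x. Set MRS = p_x/p_y.
So 4·p_y·y = 3·p_x·x; combined with the budget, a share 4/7 of income goes to x.
Demand: x*(p_x,p_y,I) = 4/7·I/p_x and y* = 3/7·I/p_y.
At p_x=6, p_y=8, I=12: x* = 4/7·12/6 = 1.1429.

x* = 1.1429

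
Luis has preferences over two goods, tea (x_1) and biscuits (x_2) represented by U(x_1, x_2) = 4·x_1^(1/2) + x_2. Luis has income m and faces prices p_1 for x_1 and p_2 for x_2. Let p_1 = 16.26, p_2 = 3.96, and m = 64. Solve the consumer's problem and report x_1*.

Utility is quasi-linear in x_2; the FOC for x_1 is 2/√x_1 = p_1/p_2.
Thus x_1* = (2·p_2/p_1)² — independent of m — with the rest of income spent on x_2.
Plugging in: x_1* = (2·3.96/16.26)² = 0.2373.

x_1* = 0.2373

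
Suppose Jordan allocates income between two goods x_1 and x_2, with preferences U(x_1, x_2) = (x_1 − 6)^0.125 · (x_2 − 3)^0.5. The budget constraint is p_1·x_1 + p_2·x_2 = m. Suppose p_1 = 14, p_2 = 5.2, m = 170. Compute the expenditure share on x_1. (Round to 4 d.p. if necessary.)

This is Cobb-Douglas in (x_1−6, x_2−3): tangency gives 0.125·p_2·(x_2−3) = 0.5·p_1·(x_1−6).
Substituting into the budget: x_1* = 6 + 0.2·(m − 6·p_1 − 3·p_2)/p_1, and x_2* = 3 + 0.8·(…)/p_2.
Discretionary income = 170 − 6·14 − 3·5.2 = 70.4; x_1* = 6 + 0.2·70.4/14 = 7.0057; x_2* = 3 + 0.8·70.4/5.2 = 13.8308.
Expenditure on x_1: 14·7.0057 = 98.08; share = 0.5769.

share on x_1 = 0.5769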